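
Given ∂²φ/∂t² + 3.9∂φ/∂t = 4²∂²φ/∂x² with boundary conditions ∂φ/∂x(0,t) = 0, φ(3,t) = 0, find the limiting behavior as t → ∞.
φ → 0. Damping (γ=3.9) dissipates energy; oscillations decay exponentially.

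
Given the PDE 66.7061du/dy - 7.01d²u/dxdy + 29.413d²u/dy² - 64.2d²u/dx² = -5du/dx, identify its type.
Rewriting in standard form: -64.2d²u/dx² - 7.01d²u/dxdy + 29.413d²u/dy² + 5du/dx + 66.7061du/dy = 0. The second-order coefficients are A = -64.2, B = -7.01, C = 29.413. Since B² - 4AC = 7602.3985 > 0, this is a hyperbolic PDE.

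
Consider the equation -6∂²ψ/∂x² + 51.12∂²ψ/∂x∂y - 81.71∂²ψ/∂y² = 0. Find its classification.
Hyperbolic. (A = -6, B = 51.12, C = -81.71 gives B² - 4AC = 652.2144.)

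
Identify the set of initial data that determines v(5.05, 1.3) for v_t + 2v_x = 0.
A single point: x = 2.45. The characteristic through (5.05, 1.3) is x - 2t = const, so x = 5.05 - 2·1.3 = 2.45.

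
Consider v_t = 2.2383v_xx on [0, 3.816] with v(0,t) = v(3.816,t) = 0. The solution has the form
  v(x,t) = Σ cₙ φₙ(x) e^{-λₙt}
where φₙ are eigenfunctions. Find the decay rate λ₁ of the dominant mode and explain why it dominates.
Eigenvalues: λₙ = 2.2383n²π²/3.816².
First three modes:
  n=1: λ₁ = 2.2383π²/3.816² ≈ 1.517
  n=2: λ₂ = 8.9532π²/3.816² ≈ 6.068 (4× faster decay)
  n=3: λ₃ = 20.1447π²/3.816² ≈ 13.653 (9× faster decay)
As t → ∞, higher modes decay exponentially faster. The n=1 mode dominates: v ~ c₁ sin(πx/3.816) e^{-λ₁t}.
Decay rate: λ₁ = 2.2383π²/3.816² ≈ 1.517.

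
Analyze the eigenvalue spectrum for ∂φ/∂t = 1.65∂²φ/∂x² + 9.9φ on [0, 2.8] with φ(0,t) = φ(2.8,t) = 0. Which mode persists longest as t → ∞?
Eigenvalues: λₙ = 1.65n²π²/2.8² - 9.9.
First three modes:
  n=1: λ₁ = 1.65π²/2.8² - 9.9 ≈ -7.823
  n=2: λ₂ = 6.6π²/2.8² - 9.9 ≈ -1.591
  n=3: λ₃ = 14.85π²/2.8² - 9.9 ≈ 8.794
Since 1.65π²/2.8² ≈ 2.077 < 9.9, λ₁ < 0.
The n=1 mode grows fastest (−λₙ is largest for n=1) → dominates.
Asymptotic: φ ~ c₁ sin(πx/2.8) e^{7.823t} (exponential growth at rate −λ₁ ≈ 7.823).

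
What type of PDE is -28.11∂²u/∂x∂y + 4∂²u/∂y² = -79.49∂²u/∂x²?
Rewriting in standard form: 79.49∂²u/∂x² - 28.11∂²u/∂x∂y + 4∂²u/∂y² = 0. With A = 79.49, B = -28.11, C = 4, the discriminant is -481.6679. This is an elliptic PDE.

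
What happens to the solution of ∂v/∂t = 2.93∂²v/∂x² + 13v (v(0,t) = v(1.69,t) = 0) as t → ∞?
v grows unboundedly. Reaction dominates diffusion (r=13 > κπ²/L²≈10.12); solution grows exponentially.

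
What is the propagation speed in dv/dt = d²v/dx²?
Infinite. The heat equation is parabolic, not hyperbolic, so disturbances propagate instantly.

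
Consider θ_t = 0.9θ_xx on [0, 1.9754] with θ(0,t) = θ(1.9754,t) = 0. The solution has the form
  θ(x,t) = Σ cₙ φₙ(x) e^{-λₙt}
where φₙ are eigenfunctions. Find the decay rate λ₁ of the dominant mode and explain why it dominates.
Eigenvalues: λₙ = 0.9n²π²/1.9754².
First three modes:
  n=1: λ₁ = 0.9π²/1.9754² ≈ 2.276
  n=2: λ₂ = 3.6π²/1.9754² ≈ 9.105 (4× faster decay)
  n=3: λ₃ = 8.1π²/1.9754² ≈ 20.487 (9× faster decay)
As t → ∞, higher modes decay exponentially faster. The n=1 mode dominates: θ ~ c₁ sin(πx/1.9754) e^{-λ₁t}.
Decay rate: λ₁ = 0.9π²/1.9754² ≈ 2.276.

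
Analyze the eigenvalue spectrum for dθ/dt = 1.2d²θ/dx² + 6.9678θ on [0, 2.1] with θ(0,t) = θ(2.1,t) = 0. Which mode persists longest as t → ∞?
Eigenvalues: λₙ = 1.2n²π²/2.1² - 6.9678.
First three modes:
  n=1: λ₁ = 1.2π²/2.1² - 6.9678 ≈ -4.282
  n=2: λ₂ = 4.8π²/2.1² - 6.9678 ≈ 3.775
  n=3: λ₃ = 10.8π²/2.1² - 6.9678 ≈ 17.203
Since 1.2π²/2.1² ≈ 2.686 < 6.9678, λ₁ < 0.
The n=1 mode grows fastest (−λₙ is largest for n=1) → dominates.
Asymptotic: θ ~ c₁ sin(πx/2.1) e^{4.282t} (exponential growth at rate −λ₁ ≈ 4.282).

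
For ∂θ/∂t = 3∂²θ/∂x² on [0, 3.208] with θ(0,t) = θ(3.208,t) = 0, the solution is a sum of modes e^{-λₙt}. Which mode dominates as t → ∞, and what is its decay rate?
Eigenvalues: λₙ = 3n²π²/3.208².
First three modes:
  n=1: λ₁ = 3π²/3.208² ≈ 2.877
  n=2: λ₂ = 12π²/3.208² ≈ 11.508 (4× faster decay)
  n=3: λ₃ = 27π²/3.208² ≈ 25.894 (9× faster decay)
As t → ∞, higher modes decay exponentially faster. The n=1 mode dominates: θ ~ c₁ sin(πx/3.208) e^{-λ₁t}.
Decay rate: λ₁ = 3π²/3.208² ≈ 2.877.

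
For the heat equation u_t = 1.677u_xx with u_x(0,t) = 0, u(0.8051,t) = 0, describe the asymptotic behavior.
u → 0. Heat escapes through the Dirichlet boundary.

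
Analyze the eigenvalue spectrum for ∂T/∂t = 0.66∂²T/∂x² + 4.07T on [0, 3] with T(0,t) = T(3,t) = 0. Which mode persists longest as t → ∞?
Eigenvalues: λₙ = 0.66n²π²/3² - 4.07.
First three modes:
  n=1: λ₁ = 0.66π²/3² - 4.07 ≈ -3.346
  n=2: λ₂ = 2.64π²/3² - 4.07 ≈ -1.175
  n=3: λ₃ = 5.94π²/3² - 4.07 ≈ 2.444
Since 0.66π²/3² ≈ 0.724 < 4.07, λ₁ < 0.
The n=1 mode grows fastest (−λₙ is largest for n=1) → dominates.
Asymptotic: T ~ c₁ sin(πx/3) e^{3.346t} (exponential growth at rate −λ₁ ≈ 3.346).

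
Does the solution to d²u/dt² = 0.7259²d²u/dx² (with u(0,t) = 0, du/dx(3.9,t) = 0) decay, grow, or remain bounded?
u oscillates (no decay). Energy is conserved; the solution oscillates indefinitely as standing waves.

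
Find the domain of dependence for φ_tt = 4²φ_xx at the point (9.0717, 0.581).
Domain of dependence: [6.7477, 11.3957]. Signals travel at speed 4, so data within |x - 9.0717| ≤ 4·0.581 = 2.324 can reach the point.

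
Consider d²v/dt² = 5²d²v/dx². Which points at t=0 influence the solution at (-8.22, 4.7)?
Domain of dependence: [-31.72, 15.28]. Signals travel at speed 5, so data within |x - -8.22| ≤ 5·4.7 = 23.5 can reach the point.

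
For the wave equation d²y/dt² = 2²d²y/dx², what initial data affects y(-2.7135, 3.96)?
Domain of dependence: [-10.6335, 5.2065]. Signals travel at speed 2, so data within |x - -2.7135| ≤ 2·3.96 = 7.92 can reach the point.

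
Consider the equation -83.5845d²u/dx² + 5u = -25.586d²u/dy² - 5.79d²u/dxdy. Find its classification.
Rewriting in standard form: -83.5845d²u/dx² + 5.79d²u/dxdy + 25.586d²u/dy² + 5u = 0. Hyperbolic. (A = -83.5845, B = 5.79, C = 25.586 gives B² - 4AC = 8587.896168.)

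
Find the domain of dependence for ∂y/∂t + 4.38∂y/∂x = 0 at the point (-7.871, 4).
A single point: x = -25.391. The characteristic through (-7.871, 4) is x - 4.38t = const, so x = -7.871 - 4.38·4 = -25.391.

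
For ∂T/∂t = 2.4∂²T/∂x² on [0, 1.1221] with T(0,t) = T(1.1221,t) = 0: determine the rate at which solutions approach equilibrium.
Eigenvalues: λₙ = 2.4n²π²/1.1221².
First three modes:
  n=1: λ₁ = 2.4π²/1.1221² ≈ 18.813
  n=2: λ₂ = 9.6π²/1.1221² ≈ 75.25 (4× faster decay)
  n=3: λ₃ = 21.6π²/1.1221² ≈ 169.313 (9× faster decay)
As t → ∞, higher modes decay exponentially faster. The n=1 mode dominates: T ~ c₁ sin(πx/1.1221) e^{-λ₁t}.
Decay rate: λ₁ = 2.4π²/1.1221² ≈ 18.813.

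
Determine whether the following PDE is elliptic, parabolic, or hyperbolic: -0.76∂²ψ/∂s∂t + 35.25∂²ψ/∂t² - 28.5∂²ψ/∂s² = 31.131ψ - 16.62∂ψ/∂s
Rewriting in standard form: -28.5∂²ψ/∂s² - 0.76∂²ψ/∂s∂t + 35.25∂²ψ/∂t² + 16.62∂ψ/∂s - 31.131ψ = 0. Coefficients: A = -28.5, B = -0.76, C = 35.25. B² - 4AC = 4019.0776, which is positive, so the equation is hyperbolic.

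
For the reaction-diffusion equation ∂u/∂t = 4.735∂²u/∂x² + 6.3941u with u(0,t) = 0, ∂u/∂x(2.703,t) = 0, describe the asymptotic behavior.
u grows unboundedly. Reaction dominates diffusion (r=6.3941 > κπ²/(4L²)≈1.6); solution grows exponentially.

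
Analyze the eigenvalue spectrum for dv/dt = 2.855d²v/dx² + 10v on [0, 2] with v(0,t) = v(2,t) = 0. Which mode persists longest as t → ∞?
Eigenvalues: λₙ = 2.855n²π²/2² - 10.
First three modes:
  n=1: λ₁ = 2.855π²/2² - 10 ≈ -2.956
  n=2: λ₂ = 11.42π²/2² - 10 ≈ 18.178
  n=3: λ₃ = 25.695π²/2² - 10 ≈ 53.4
Since 2.855π²/2² ≈ 7.044 < 10, λ₁ < 0.
The n=1 mode grows fastest (−λₙ is largest for n=1) → dominates.
Asymptotic: v ~ c₁ sin(πx/2) e^{2.956t} (exponential growth at rate −λ₁ ≈ 2.956).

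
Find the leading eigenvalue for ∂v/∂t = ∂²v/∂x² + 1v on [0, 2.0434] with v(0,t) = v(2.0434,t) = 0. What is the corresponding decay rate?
Eigenvalues: λₙ = n²π²/2.0434² - 1.
First three modes:
  n=1: λ₁ = π²/2.0434² - 1 ≈ 1.364
  n=2: λ₂ = 4π²/2.0434² - 1 ≈ 8.455
  n=3: λ₃ = 9π²/2.0434² - 1 ≈ 20.273
Since π²/2.0434² ≈ 2.364 > 1, all λₙ > 0.
The n=1 mode decays slowest → dominates as t → ∞.
Asymptotic: v ~ c₁ sin(πx/2.0434) e^{-λ₁t} with decay rate λ₁ ≈ 1.364.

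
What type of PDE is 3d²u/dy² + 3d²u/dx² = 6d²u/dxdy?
Rewriting in standard form: 3d²u/dx² - 6d²u/dxdy + 3d²u/dy² = 0. With A = 3, B = -6, C = 3, the discriminant is 0. This is a parabolic PDE.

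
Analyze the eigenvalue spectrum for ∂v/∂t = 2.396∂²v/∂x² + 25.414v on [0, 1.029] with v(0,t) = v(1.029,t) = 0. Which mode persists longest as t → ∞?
Eigenvalues: λₙ = 2.396n²π²/1.029² - 25.414.
First three modes:
  n=1: λ₁ = 2.396π²/1.029² - 25.414 ≈ -3.081
  n=2: λ₂ = 9.584π²/1.029² - 25.414 ≈ 63.92
  n=3: λ₃ = 21.564π²/1.029² - 25.414 ≈ 175.587
Since 2.396π²/1.029² ≈ 22.333 < 25.414, λ₁ < 0.
The n=1 mode grows fastest (−λₙ is largest for n=1) → dominates.
Asymptotic: v ~ c₁ sin(πx/1.029) e^{3.081t} (exponential growth at rate −λ₁ ≈ 3.081).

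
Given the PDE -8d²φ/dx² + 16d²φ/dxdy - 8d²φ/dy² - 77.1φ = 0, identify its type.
The second-order coefficients are A = -8, B = 16, C = -8. Since B² - 4AC = 0 = 0, this is a parabolic PDE.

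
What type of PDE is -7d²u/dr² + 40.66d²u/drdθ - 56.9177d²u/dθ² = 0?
With A = -7, B = 40.66, C = -56.9177, the discriminant is 59.54. This is a hyperbolic PDE.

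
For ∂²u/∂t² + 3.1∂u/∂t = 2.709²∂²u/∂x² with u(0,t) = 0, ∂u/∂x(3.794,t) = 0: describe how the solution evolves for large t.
u → 0. Damping (γ=3.1) dissipates energy; oscillations decay exponentially.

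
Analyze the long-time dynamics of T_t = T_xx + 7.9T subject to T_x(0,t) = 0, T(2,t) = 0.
Long-time behavior: T grows unboundedly. Reaction dominates diffusion (r=7.9 > κπ²/(4L²)≈0.62); solution grows exponentially.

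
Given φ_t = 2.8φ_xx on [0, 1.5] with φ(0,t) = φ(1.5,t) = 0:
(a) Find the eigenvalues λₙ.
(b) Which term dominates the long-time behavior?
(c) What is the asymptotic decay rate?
Eigenvalues: λₙ = 2.8n²π²/1.5².
First three modes:
  n=1: λ₁ = 2.8π²/1.5² ≈ 12.282
  n=2: λ₂ = 11.2π²/1.5² ≈ 49.129 (4× faster decay)
  n=3: λ₃ = 25.2π²/1.5² ≈ 110.54 (9× faster decay)
As t → ∞, higher modes decay exponentially faster. The n=1 mode dominates: φ ~ c₁ sin(πx/1.5) e^{-λ₁t}.
Decay rate: λ₁ = 2.8π²/1.5² ≈ 12.282.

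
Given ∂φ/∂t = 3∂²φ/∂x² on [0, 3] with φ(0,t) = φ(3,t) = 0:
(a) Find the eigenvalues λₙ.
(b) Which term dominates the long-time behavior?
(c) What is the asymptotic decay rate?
Eigenvalues: λₙ = 3n²π²/3².
First three modes:
  n=1: λ₁ = 3π²/3² ≈ 3.29
  n=2: λ₂ = 12π²/3² ≈ 13.159 (4× faster decay)
  n=3: λ₃ = 27π²/3² ≈ 29.609 (9× faster decay)
As t → ∞, higher modes decay exponentially faster. The n=1 mode dominates: φ ~ c₁ sin(πx/3) e^{-λ₁t}.
Decay rate: λ₁ = 3π²/3² ≈ 3.29.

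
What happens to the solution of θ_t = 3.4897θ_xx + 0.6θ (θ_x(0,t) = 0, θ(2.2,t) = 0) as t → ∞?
θ → 0. Diffusion dominates reaction (r=0.6 < κπ²/(4L²)≈1.78); solution decays.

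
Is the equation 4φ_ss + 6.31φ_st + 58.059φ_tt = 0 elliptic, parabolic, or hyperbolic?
Computing B² - 4AC with A = 4, B = 6.31, C = 58.059: discriminant = -889.1279 (negative). Answer: elliptic.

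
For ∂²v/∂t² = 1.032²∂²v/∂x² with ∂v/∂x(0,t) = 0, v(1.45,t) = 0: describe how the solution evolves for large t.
v oscillates (no decay). Energy is conserved; the solution oscillates indefinitely as standing waves.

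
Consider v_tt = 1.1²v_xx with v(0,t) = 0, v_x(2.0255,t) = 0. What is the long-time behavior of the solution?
As t → ∞, v oscillates (no decay). Energy is conserved; the solution oscillates indefinitely as standing waves.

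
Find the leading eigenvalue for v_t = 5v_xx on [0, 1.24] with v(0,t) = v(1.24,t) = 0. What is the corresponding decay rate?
Eigenvalues: λₙ = 5n²π²/1.24².
First three modes:
  n=1: λ₁ = 5π²/1.24² ≈ 32.094
  n=2: λ₂ = 20π²/1.24² ≈ 128.377 (4× faster decay)
  n=3: λ₃ = 45π²/1.24² ≈ 288.848 (9× faster decay)
As t → ∞, higher modes decay exponentially faster. The n=1 mode dominates: v ~ c₁ sin(πx/1.24) e^{-λ₁t}.
Decay rate: λ₁ = 5π²/1.24² ≈ 32.094.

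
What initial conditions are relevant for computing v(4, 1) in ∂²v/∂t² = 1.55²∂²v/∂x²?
Domain of dependence: [2.45, 5.55]. Signals travel at speed 1.55, so data within |x - 4| ≤ 1.55·1 = 1.55 can reach the point.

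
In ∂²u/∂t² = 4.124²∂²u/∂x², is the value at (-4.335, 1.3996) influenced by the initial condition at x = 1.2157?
Yes. The domain of dependence is [-10.1069504, 1.4369504], and 1.2157 ∈ [-10.1069504, 1.4369504].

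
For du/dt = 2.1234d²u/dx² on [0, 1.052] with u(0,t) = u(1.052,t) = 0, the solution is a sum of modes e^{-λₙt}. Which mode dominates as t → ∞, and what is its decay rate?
Eigenvalues: λₙ = 2.1234n²π²/1.052².
First three modes:
  n=1: λ₁ = 2.1234π²/1.052² ≈ 18.937
  n=2: λ₂ = 8.4936π²/1.052² ≈ 75.746 (4× faster decay)
  n=3: λ₃ = 19.1106π²/1.052² ≈ 170.429 (9× faster decay)
As t → ∞, higher modes decay exponentially faster. The n=1 mode dominates: u ~ c₁ sin(πx/1.052) e^{-λ₁t}.
Decay rate: λ₁ = 2.1234π²/1.052² ≈ 18.937.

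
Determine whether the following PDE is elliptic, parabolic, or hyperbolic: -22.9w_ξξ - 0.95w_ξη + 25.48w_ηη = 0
Coefficients: A = -22.9, B = -0.95, C = 25.48. B² - 4AC = 2334.8705, which is positive, so the equation is hyperbolic.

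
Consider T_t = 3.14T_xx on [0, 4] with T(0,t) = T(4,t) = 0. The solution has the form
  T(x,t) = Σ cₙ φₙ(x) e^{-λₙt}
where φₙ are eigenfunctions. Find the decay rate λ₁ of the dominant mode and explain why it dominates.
Eigenvalues: λₙ = 3.14n²π²/4².
First three modes:
  n=1: λ₁ = 3.14π²/4² ≈ 1.937
  n=2: λ₂ = 12.56π²/4² ≈ 7.748 (4× faster decay)
  n=3: λ₃ = 28.26π²/4² ≈ 17.432 (9× faster decay)
As t → ∞, higher modes decay exponentially faster. The n=1 mode dominates: T ~ c₁ sin(πx/4) e^{-λ₁t}.
Decay rate: λ₁ = 3.14π²/4² ≈ 1.937.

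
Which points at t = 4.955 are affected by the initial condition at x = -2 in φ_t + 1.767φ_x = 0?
At x = 6.755485. The characteristic carries data from (-2, 0) to (6.755485, 4.955).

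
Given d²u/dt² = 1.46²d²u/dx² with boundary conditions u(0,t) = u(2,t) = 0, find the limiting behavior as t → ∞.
u oscillates (no decay). Energy is conserved; the solution oscillates indefinitely as standing waves.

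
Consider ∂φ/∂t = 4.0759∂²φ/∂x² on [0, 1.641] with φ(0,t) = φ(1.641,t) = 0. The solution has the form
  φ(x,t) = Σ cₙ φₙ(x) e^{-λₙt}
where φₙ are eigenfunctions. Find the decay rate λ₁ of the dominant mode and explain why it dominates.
Eigenvalues: λₙ = 4.0759n²π²/1.641².
First three modes:
  n=1: λ₁ = 4.0759π²/1.641² ≈ 14.938
  n=2: λ₂ = 16.3036π²/1.641² ≈ 59.754 (4× faster decay)
  n=3: λ₃ = 36.6831π²/1.641² ≈ 134.446 (9× faster decay)
As t → ∞, higher modes decay exponentially faster. The n=1 mode dominates: φ ~ c₁ sin(πx/1.641) e^{-λ₁t}.
Decay rate: λ₁ = 4.0759π²/1.641² ≈ 14.938.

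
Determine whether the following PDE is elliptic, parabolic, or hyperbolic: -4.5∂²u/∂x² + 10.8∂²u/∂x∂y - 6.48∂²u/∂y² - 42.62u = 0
Coefficients: A = -4.5, B = 10.8, C = -6.48. B² - 4AC = 0, which is zero, so the equation is parabolic.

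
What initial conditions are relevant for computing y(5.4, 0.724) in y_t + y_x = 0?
A single point: x = 4.676. The characteristic through (5.4, 0.724) is x - 1t = const, so x = 5.4 - 1·0.724 = 4.676.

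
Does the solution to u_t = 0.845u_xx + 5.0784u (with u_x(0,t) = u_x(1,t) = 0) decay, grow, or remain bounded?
u grows unboundedly. With Neumann BCs the constant mode has diffusion eigenvalue 0, so any r > 0 makes it grow like e^(5.0784t); solution grows exponentially.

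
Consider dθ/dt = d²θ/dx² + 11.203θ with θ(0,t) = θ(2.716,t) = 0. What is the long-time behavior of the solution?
As t → ∞, θ grows unboundedly. Reaction dominates diffusion (r=11.203 > κπ²/L²≈1.34); solution grows exponentially.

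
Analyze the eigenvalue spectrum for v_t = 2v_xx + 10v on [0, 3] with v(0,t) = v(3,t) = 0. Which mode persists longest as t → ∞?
Eigenvalues: λₙ = 2n²π²/3² - 10.
First three modes:
  n=1: λ₁ = 2π²/3² - 10 ≈ -7.807
  n=2: λ₂ = 8π²/3² - 10 ≈ -1.227
  n=3: λ₃ = 18π²/3² - 10 ≈ 9.739
Since 2π²/3² ≈ 2.193 < 10, λ₁ < 0.
The n=1 mode grows fastest (−λₙ is largest for n=1) → dominates.
Asymptotic: v ~ c₁ sin(πx/3) e^{7.807t} (exponential growth at rate −λ₁ ≈ 7.807).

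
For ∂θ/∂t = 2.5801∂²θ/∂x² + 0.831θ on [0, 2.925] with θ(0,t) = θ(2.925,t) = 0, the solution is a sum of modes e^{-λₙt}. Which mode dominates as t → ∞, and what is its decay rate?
Eigenvalues: λₙ = 2.5801n²π²/2.925² - 0.831.
First three modes:
  n=1: λ₁ = 2.5801π²/2.925² - 0.831 ≈ 2.145
  n=2: λ₂ = 10.3204π²/2.925² - 0.831 ≈ 11.074
  n=3: λ₃ = 23.2209π²/2.925² - 0.831 ≈ 25.956
Since 2.5801π²/2.925² ≈ 2.976 > 0.831, all λₙ > 0.
The n=1 mode decays slowest → dominates as t → ∞.
Asymptotic: θ ~ c₁ sin(πx/2.925) e^{-λ₁t} with decay rate λ₁ ≈ 2.145.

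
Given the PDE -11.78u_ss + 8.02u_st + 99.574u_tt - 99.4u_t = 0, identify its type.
The second-order coefficients are A = -11.78, B = 8.02, C = 99.574. Since B² - 4AC = 4756.24728 > 0, this is a hyperbolic PDE.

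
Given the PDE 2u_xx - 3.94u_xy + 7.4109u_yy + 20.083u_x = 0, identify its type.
The second-order coefficients are A = 2, B = -3.94, C = 7.4109. Since B² - 4AC = -43.7636 < 0, this is an elliptic PDE.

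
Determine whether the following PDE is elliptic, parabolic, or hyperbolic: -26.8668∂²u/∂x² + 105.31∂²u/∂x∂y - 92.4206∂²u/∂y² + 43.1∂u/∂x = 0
Coefficients: A = -26.8668, B = 105.31, C = -92.4206. B² - 4AC = 1158.01299568, which is positive, so the equation is hyperbolic.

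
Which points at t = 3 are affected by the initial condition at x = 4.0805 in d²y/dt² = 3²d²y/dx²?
Domain of influence: [-4.9195, 13.0805]. Data at x = 4.0805 spreads outward at speed 3.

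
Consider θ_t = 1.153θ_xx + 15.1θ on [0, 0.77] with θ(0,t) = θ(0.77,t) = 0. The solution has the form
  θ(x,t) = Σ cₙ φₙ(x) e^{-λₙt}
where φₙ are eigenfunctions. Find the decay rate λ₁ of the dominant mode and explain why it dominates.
Eigenvalues: λₙ = 1.153n²π²/0.77² - 15.1.
First three modes:
  n=1: λ₁ = 1.153π²/0.77² - 15.1 ≈ 4.093
  n=2: λ₂ = 4.612π²/0.77² - 15.1 ≈ 61.673
  n=3: λ₃ = 10.377π²/0.77² - 15.1 ≈ 157.639
Since 1.153π²/0.77² ≈ 19.193 > 15.1, all λₙ > 0.
The n=1 mode decays slowest → dominates as t → ∞.
Asymptotic: θ ~ c₁ sin(πx/0.77) e^{-λ₁t} with decay rate λ₁ ≈ 4.093.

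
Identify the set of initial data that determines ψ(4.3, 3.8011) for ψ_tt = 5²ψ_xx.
Domain of dependence: [-14.7055, 23.3055]. Signals travel at speed 5, so data within |x - 4.3| ≤ 5·3.8011 = 19.0055 can reach the point.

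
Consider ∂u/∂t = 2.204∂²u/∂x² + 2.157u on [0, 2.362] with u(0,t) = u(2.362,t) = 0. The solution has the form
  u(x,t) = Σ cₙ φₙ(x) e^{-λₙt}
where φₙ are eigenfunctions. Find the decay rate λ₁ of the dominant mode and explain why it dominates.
Eigenvalues: λₙ = 2.204n²π²/2.362² - 2.157.
First three modes:
  n=1: λ₁ = 2.204π²/2.362² - 2.157 ≈ 1.742
  n=2: λ₂ = 8.816π²/2.362² - 2.157 ≈ 13.439
  n=3: λ₃ = 19.836π²/2.362² - 2.157 ≈ 32.934
Since 2.204π²/2.362² ≈ 3.899 > 2.157, all λₙ > 0.
The n=1 mode decays slowest → dominates as t → ∞.
Asymptotic: u ~ c₁ sin(πx/2.362) e^{-λ₁t} with decay rate λ₁ ≈ 1.742.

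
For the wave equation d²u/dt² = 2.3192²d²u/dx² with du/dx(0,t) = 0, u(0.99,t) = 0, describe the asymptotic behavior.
u oscillates (no decay). Energy is conserved; the solution oscillates indefinitely as standing waves.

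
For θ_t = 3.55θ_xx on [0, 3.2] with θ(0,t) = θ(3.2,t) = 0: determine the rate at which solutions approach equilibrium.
Eigenvalues: λₙ = 3.55n²π²/3.2².
First three modes:
  n=1: λ₁ = 3.55π²/3.2² ≈ 3.422
  n=2: λ₂ = 14.2π²/3.2² ≈ 13.686 (4× faster decay)
  n=3: λ₃ = 31.95π²/3.2² ≈ 30.794 (9× faster decay)
As t → ∞, higher modes decay exponentially faster. The n=1 mode dominates: θ ~ c₁ sin(πx/3.2) e^{-λ₁t}.
Decay rate: λ₁ = 3.55π²/3.2² ≈ 3.422.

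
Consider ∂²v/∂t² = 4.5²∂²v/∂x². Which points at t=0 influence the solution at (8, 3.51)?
Domain of dependence: [-7.795, 23.795]. Signals travel at speed 4.5, so data within |x - 8| ≤ 4.5·3.51 = 15.795 can reach the point.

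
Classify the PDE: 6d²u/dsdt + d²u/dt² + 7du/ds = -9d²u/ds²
Rewriting in standard form: 9d²u/ds² + 6d²u/dsdt + d²u/dt² + 7du/ds = 0. A = 9, B = 6, C = 1. Discriminant B² - 4AC = 0. Since 0 = 0, parabolic.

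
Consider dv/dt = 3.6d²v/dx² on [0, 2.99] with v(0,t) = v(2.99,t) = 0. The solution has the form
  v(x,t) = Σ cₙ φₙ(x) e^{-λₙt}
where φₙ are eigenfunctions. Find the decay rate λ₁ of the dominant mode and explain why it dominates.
Eigenvalues: λₙ = 3.6n²π²/2.99².
First three modes:
  n=1: λ₁ = 3.6π²/2.99² ≈ 3.974
  n=2: λ₂ = 14.4π²/2.99² ≈ 15.897 (4× faster decay)
  n=3: λ₃ = 32.4π²/2.99² ≈ 35.769 (9× faster decay)
As t → ∞, higher modes decay exponentially faster. The n=1 mode dominates: v ~ c₁ sin(πx/2.99) e^{-λ₁t}.
Decay rate: λ₁ = 3.6π²/2.99² ≈ 3.974.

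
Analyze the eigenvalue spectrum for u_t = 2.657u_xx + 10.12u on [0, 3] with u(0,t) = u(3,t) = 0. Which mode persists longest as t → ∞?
Eigenvalues: λₙ = 2.657n²π²/3² - 10.12.
First three modes:
  n=1: λ₁ = 2.657π²/3² - 10.12 ≈ -7.206
  n=2: λ₂ = 10.628π²/3² - 10.12 ≈ 1.535
  n=3: λ₃ = 23.913π²/3² - 10.12 ≈ 16.104
Since 2.657π²/3² ≈ 2.914 < 10.12, λ₁ < 0.
The n=1 mode grows fastest (−λₙ is largest for n=1) → dominates.
Asymptotic: u ~ c₁ sin(πx/3) e^{7.206t} (exponential growth at rate −λ₁ ≈ 7.206).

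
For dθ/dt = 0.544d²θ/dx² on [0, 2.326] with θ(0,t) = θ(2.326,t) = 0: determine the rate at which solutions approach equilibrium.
Eigenvalues: λₙ = 0.544n²π²/2.326².
First three modes:
  n=1: λ₁ = 0.544π²/2.326² ≈ 0.992
  n=2: λ₂ = 2.176π²/2.326² ≈ 3.97 (4× faster decay)
  n=3: λ₃ = 4.896π²/2.326² ≈ 8.931 (9× faster decay)
As t → ∞, higher modes decay exponentially faster. The n=1 mode dominates: θ ~ c₁ sin(πx/2.326) e^{-λ₁t}.
Decay rate: λ₁ = 0.544π²/2.326² ≈ 0.992.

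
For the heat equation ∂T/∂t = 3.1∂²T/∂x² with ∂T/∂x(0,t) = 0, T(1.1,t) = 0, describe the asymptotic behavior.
T → 0. Heat escapes through the Dirichlet boundary.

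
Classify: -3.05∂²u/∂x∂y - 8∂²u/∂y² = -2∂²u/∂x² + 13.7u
Rewriting in standard form: 2∂²u/∂x² - 3.05∂²u/∂x∂y - 8∂²u/∂y² - 13.7u = 0. Hyperbolic (discriminant = 73.3025).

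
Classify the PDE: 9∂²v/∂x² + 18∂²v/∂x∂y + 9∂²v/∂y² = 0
A = 9, B = 18, C = 9. Discriminant B² - 4AC = 0. Since 0 = 0, parabolic.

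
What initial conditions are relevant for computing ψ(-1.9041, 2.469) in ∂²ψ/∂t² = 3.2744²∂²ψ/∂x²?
Domain of dependence: [-9.9885936, 6.1803936]. Signals travel at speed 3.2744, so data within |x - -1.9041| ≤ 3.2744·2.469 = 8.0844936 can reach the point.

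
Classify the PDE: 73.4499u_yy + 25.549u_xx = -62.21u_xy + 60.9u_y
Rewriting in standard form: 25.549u_xx + 62.21u_xy + 73.4499u_yy - 60.9u_y = 0. A = 25.549, B = 62.21, C = 73.4499. Discriminant B² - 4AC = -3636.2018804. Since -3636.2018804 < 0, elliptic.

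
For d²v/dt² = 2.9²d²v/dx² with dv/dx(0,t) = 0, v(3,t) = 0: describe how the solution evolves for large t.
v oscillates (no decay). Energy is conserved; the solution oscillates indefinitely as standing waves.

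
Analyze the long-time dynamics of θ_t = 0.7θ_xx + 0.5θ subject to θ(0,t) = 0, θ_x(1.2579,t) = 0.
Long-time behavior: θ → 0. Diffusion dominates reaction (r=0.5 < κπ²/(4L²)≈1.09); solution decays.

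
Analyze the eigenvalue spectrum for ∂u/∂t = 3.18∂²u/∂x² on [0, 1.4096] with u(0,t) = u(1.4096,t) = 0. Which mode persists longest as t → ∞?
Eigenvalues: λₙ = 3.18n²π²/1.4096².
First three modes:
  n=1: λ₁ = 3.18π²/1.4096² ≈ 15.796
  n=2: λ₂ = 12.72π²/1.4096² ≈ 63.182 (4× faster decay)
  n=3: λ₃ = 28.62π²/1.4096² ≈ 142.16 (9× faster decay)
As t → ∞, higher modes decay exponentially faster. The n=1 mode dominates: u ~ c₁ sin(πx/1.4096) e^{-λ₁t}.
Decay rate: λ₁ = 3.18π²/1.4096² ≈ 15.796.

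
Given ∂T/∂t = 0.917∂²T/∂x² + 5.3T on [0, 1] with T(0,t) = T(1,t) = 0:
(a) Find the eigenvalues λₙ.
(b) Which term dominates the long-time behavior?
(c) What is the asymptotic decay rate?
Eigenvalues: λₙ = 0.917n²π²/1² - 5.3.
First three modes:
  n=1: λ₁ = 0.917π² - 5.3 ≈ 3.75
  n=2: λ₂ = 3.668π² - 5.3 ≈ 30.902
  n=3: λ₃ = 8.253π² - 5.3 ≈ 76.154
Since 0.917π² ≈ 9.05 > 5.3, all λₙ > 0.
The n=1 mode decays slowest → dominates as t → ∞.
Asymptotic: T ~ c₁ sin(πx/1) e^{-λ₁t} with decay rate λ₁ ≈ 3.75.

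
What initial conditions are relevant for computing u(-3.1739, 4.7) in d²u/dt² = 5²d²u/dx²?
Domain of dependence: [-26.6739, 20.3261]. Signals travel at speed 5, so data within |x - -3.1739| ≤ 5·4.7 = 23.5 can reach the point.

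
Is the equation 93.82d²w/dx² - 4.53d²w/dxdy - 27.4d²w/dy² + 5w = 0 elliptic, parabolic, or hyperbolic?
Computing B² - 4AC with A = 93.82, B = -4.53, C = -27.4: discriminant = 10303.1929 (positive). Answer: hyperbolic.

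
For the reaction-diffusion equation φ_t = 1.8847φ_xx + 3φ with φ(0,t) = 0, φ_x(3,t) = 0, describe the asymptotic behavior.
φ grows unboundedly. Reaction dominates diffusion (r=3 > κπ²/(4L²)≈0.52); solution grows exponentially.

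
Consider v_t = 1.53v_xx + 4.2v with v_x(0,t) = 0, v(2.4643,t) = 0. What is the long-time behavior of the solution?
As t → ∞, v grows unboundedly. Reaction dominates diffusion (r=4.2 > κπ²/(4L²)≈0.62); solution grows exponentially.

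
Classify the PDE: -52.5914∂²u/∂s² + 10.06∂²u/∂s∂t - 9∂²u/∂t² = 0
A = -52.5914, B = 10.06, C = -9. Discriminant B² - 4AC = -1792.0868. Since -1792.0868 < 0, elliptic.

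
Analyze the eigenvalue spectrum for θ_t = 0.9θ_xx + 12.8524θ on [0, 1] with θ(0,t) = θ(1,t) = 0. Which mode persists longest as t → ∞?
Eigenvalues: λₙ = 0.9n²π²/1² - 12.8524.
First three modes:
  n=1: λ₁ = 0.9π² - 12.8524 ≈ -3.97
  n=2: λ₂ = 3.6π² - 12.8524 ≈ 22.678
  n=3: λ₃ = 8.1π² - 12.8524 ≈ 67.091
Since 0.9π² ≈ 8.883 < 12.8524, λ₁ < 0.
The n=1 mode grows fastest (−λₙ is largest for n=1) → dominates.
Asymptotic: θ ~ c₁ sin(πx/1) e^{3.97t} (exponential growth at rate −λ₁ ≈ 3.97).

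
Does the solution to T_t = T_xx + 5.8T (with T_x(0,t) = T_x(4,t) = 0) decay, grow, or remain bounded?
T grows unboundedly. With Neumann BCs the constant mode has diffusion eigenvalue 0, so any r > 0 makes it grow like e^(5.8t); solution grows exponentially.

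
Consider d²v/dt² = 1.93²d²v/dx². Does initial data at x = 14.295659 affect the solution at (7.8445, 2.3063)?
No. The domain of dependence is [3.393341, 12.295659], and 14.295659 is outside this interval.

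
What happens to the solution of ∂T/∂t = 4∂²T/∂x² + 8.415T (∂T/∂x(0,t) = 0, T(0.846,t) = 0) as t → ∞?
T → 0. Diffusion dominates reaction (r=8.415 < κπ²/(4L²)≈13.79); solution decays.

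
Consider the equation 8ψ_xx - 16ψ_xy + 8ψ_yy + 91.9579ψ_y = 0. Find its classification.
Parabolic. (A = 8, B = -16, C = 8 gives B² - 4AC = 0.)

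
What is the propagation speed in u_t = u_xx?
Infinite. The heat equation is parabolic, not hyperbolic, so disturbances propagate instantly.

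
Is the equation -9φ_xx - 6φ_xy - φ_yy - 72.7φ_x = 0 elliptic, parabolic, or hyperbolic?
Computing B² - 4AC with A = -9, B = -6, C = -1: discriminant = 0 (zero). Answer: parabolic.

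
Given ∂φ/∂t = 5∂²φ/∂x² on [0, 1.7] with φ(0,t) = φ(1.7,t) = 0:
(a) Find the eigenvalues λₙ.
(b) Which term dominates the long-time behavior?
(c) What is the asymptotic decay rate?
Eigenvalues: λₙ = 5n²π²/1.7².
First three modes:
  n=1: λ₁ = 5π²/1.7² ≈ 17.075
  n=2: λ₂ = 20π²/1.7² ≈ 68.302 (4× faster decay)
  n=3: λ₃ = 45π²/1.7² ≈ 153.679 (9× faster decay)
As t → ∞, higher modes decay exponentially faster. The n=1 mode dominates: φ ~ c₁ sin(πx/1.7) e^{-λ₁t}.
Decay rate: λ₁ = 5π²/1.7² ≈ 17.075.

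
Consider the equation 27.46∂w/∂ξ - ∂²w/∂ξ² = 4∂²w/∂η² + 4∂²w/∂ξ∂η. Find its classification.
Rewriting in standard form: -∂²w/∂ξ² - 4∂²w/∂ξ∂η - 4∂²w/∂η² + 27.46∂w/∂ξ = 0. Parabolic. (A = -1, B = -4, C = -4 gives B² - 4AC = 0.)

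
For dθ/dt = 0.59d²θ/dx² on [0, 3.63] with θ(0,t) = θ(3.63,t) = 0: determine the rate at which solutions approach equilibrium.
Eigenvalues: λₙ = 0.59n²π²/3.63².
First three modes:
  n=1: λ₁ = 0.59π²/3.63² ≈ 0.442
  n=2: λ₂ = 2.36π²/3.63² ≈ 1.768 (4× faster decay)
  n=3: λ₃ = 5.31π²/3.63² ≈ 3.977 (9× faster decay)
As t → ∞, higher modes decay exponentially faster. The n=1 mode dominates: θ ~ c₁ sin(πx/3.63) e^{-λ₁t}.
Decay rate: λ₁ = 0.59π²/3.63² ≈ 0.442.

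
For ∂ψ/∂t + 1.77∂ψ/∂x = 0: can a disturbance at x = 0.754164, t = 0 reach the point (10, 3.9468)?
No. Only data at x = 3.014164 affects (10, 3.9468). Advection has one-way propagation along characteristics.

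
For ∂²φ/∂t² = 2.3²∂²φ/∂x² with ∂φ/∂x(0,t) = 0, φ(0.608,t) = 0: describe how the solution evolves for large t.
φ oscillates (no decay). Energy is conserved; the solution oscillates indefinitely as standing waves.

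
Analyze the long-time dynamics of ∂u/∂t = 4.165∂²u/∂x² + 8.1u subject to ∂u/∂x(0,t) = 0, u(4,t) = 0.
Long-time behavior: u grows unboundedly. Reaction dominates diffusion (r=8.1 > κπ²/(4L²)≈0.64); solution grows exponentially.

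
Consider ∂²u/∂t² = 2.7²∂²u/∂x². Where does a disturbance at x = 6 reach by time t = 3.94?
Domain of influence: [-4.638, 16.638]. Data at x = 6 spreads outward at speed 2.7.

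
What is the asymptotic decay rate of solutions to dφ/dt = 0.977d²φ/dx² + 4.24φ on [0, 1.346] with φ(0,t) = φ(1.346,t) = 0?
Eigenvalues: λₙ = 0.977n²π²/1.346² - 4.24.
First three modes:
  n=1: λ₁ = 0.977π²/1.346² - 4.24 ≈ 1.082
  n=2: λ₂ = 3.908π²/1.346² - 4.24 ≈ 17.049
  n=3: λ₃ = 8.793π²/1.346² - 4.24 ≈ 43.661
Since 0.977π²/1.346² ≈ 5.322 > 4.24, all λₙ > 0.
The n=1 mode decays slowest → dominates as t → ∞.
Asymptotic: φ ~ c₁ sin(πx/1.346) e^{-λ₁t} with decay rate λ₁ ≈ 1.082.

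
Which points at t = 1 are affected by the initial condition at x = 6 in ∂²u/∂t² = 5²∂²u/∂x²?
Domain of influence: [1, 11]. Data at x = 6 spreads outward at speed 5.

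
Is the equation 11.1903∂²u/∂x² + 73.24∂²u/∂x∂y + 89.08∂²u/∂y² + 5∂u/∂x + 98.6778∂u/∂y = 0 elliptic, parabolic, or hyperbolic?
Computing B² - 4AC with A = 11.1903, B = 73.24, C = 89.08: discriminant = 1376.769904 (positive). Answer: hyperbolic.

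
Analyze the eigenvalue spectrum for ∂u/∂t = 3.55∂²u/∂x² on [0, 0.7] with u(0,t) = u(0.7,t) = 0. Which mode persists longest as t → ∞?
Eigenvalues: λₙ = 3.55n²π²/0.7².
First three modes:
  n=1: λ₁ = 3.55π²/0.7² ≈ 71.504
  n=2: λ₂ = 14.2π²/0.7² ≈ 286.017 (4× faster decay)
  n=3: λ₃ = 31.95π²/0.7² ≈ 643.538 (9× faster decay)
As t → ∞, higher modes decay exponentially faster. The n=1 mode dominates: u ~ c₁ sin(πx/0.7) e^{-λ₁t}.
Decay rate: λ₁ = 3.55π²/0.7² ≈ 71.504.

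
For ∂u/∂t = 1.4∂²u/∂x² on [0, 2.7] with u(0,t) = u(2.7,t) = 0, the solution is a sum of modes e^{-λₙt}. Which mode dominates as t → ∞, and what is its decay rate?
Eigenvalues: λₙ = 1.4n²π²/2.7².
First three modes:
  n=1: λ₁ = 1.4π²/2.7² ≈ 1.895
  n=2: λ₂ = 5.6π²/2.7² ≈ 7.582 (4× faster decay)
  n=3: λ₃ = 12.6π²/2.7² ≈ 17.059 (9× faster decay)
As t → ∞, higher modes decay exponentially faster. The n=1 mode dominates: u ~ c₁ sin(πx/2.7) e^{-λ₁t}.
Decay rate: λ₁ = 1.4π²/2.7² ≈ 1.895.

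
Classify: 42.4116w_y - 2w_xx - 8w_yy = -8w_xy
Rewriting in standard form: -2w_xx + 8w_xy - 8w_yy + 42.4116w_y = 0. Parabolic (discriminant = 0).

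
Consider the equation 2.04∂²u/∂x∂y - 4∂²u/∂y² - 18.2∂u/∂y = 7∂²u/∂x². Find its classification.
Rewriting in standard form: -7∂²u/∂x² + 2.04∂²u/∂x∂y - 4∂²u/∂y² - 18.2∂u/∂y = 0. Elliptic. (A = -7, B = 2.04, C = -4 gives B² - 4AC = -107.8384.)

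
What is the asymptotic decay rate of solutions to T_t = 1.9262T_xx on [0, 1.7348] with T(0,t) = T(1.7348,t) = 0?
Eigenvalues: λₙ = 1.9262n²π²/1.7348².
First three modes:
  n=1: λ₁ = 1.9262π²/1.7348² ≈ 6.317
  n=2: λ₂ = 7.7048π²/1.7348² ≈ 25.268 (4× faster decay)
  n=3: λ₃ = 17.3358π²/1.7348² ≈ 56.852 (9× faster decay)
As t → ∞, higher modes decay exponentially faster. The n=1 mode dominates: T ~ c₁ sin(πx/1.7348) e^{-λ₁t}.
Decay rate: λ₁ = 1.9262π²/1.7348² ≈ 6.317.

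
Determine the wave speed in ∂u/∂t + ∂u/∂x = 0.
Speed = 1. Information travels along x - 1t = const (rightward).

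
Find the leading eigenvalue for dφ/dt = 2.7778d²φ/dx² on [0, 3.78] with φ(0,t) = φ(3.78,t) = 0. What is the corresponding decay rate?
Eigenvalues: λₙ = 2.7778n²π²/3.78².
First three modes:
  n=1: λ₁ = 2.7778π²/3.78² ≈ 1.919
  n=2: λ₂ = 11.1112π²/3.78² ≈ 7.675 (4× faster decay)
  n=3: λ₃ = 25.0002π²/3.78² ≈ 17.269 (9× faster decay)
As t → ∞, higher modes decay exponentially faster. The n=1 mode dominates: φ ~ c₁ sin(πx/3.78) e^{-λ₁t}.
Decay rate: λ₁ = 2.7778π²/3.78² ≈ 1.919.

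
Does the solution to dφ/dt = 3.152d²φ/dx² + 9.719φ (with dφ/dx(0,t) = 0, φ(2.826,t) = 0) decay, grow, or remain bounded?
φ grows unboundedly. Reaction dominates diffusion (r=9.719 > κπ²/(4L²)≈0.97); solution grows exponentially.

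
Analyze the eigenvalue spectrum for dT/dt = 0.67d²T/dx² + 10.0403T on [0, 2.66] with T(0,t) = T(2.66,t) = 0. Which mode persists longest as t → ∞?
Eigenvalues: λₙ = 0.67n²π²/2.66² - 10.0403.
First three modes:
  n=1: λ₁ = 0.67π²/2.66² - 10.0403 ≈ -9.106
  n=2: λ₂ = 2.68π²/2.66² - 10.0403 ≈ -6.302
  n=3: λ₃ = 6.03π²/2.66² - 10.0403 ≈ -1.629
Since 0.67π²/2.66² ≈ 0.935 < 10.0403, λ₁ < 0.
The n=1 mode grows fastest (−λₙ is largest for n=1) → dominates.
Asymptotic: T ~ c₁ sin(πx/2.66) e^{9.106t} (exponential growth at rate −λ₁ ≈ 9.106).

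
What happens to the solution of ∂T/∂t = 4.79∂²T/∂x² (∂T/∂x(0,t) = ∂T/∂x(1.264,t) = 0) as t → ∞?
T → constant (steady state). Heat is conserved (no flux at boundaries); solution approaches the spatial average.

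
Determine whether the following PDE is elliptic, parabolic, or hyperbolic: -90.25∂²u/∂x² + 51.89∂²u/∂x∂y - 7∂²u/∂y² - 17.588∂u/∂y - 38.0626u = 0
Coefficients: A = -90.25, B = 51.89, C = -7. B² - 4AC = 165.5721, which is positive, so the equation is hyperbolic.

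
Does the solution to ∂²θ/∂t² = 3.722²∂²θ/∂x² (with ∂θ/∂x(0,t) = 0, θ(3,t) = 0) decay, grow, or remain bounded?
θ oscillates (no decay). Energy is conserved; the solution oscillates indefinitely as standing waves.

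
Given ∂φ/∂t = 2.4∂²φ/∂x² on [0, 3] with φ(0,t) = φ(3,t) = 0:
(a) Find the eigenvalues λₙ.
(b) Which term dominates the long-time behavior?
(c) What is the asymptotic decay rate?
Eigenvalues: λₙ = 2.4n²π²/3².
First three modes:
  n=1: λ₁ = 2.4π²/3² ≈ 2.632
  n=2: λ₂ = 9.6π²/3² ≈ 10.528 (4× faster decay)
  n=3: λ₃ = 21.6π²/3² ≈ 23.687 (9× faster decay)
As t → ∞, higher modes decay exponentially faster. The n=1 mode dominates: φ ~ c₁ sin(πx/3) e^{-λ₁t}.
Decay rate: λ₁ = 2.4π²/3² ≈ 2.632.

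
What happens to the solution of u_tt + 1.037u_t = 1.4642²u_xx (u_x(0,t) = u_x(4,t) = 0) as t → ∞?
u → constant (steady state). Damping (γ=1.037) dissipates the nonconstant modes; with Neumann BCs the spatial average obeys M''+γM'=0 and tends to a finite limit.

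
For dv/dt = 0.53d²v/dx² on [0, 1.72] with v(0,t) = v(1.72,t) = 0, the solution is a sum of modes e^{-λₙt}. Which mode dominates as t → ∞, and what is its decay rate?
Eigenvalues: λₙ = 0.53n²π²/1.72².
First three modes:
  n=1: λ₁ = 0.53π²/1.72² ≈ 1.768
  n=2: λ₂ = 2.12π²/1.72² ≈ 7.073 (4× faster decay)
  n=3: λ₃ = 4.77π²/1.72² ≈ 15.913 (9× faster decay)
As t → ∞, higher modes decay exponentially faster. The n=1 mode dominates: v ~ c₁ sin(πx/1.72) e^{-λ₁t}.
Decay rate: λ₁ = 0.53π²/1.72² ≈ 1.768.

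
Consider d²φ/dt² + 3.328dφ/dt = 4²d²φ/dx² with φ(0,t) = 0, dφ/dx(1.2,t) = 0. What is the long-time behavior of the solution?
As t → ∞, φ → 0. Damping (γ=3.328) dissipates energy; oscillations decay exponentially.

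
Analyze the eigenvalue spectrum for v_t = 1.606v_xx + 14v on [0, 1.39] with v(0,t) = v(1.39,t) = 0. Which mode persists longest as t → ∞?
Eigenvalues: λₙ = 1.606n²π²/1.39² - 14.
First three modes:
  n=1: λ₁ = 1.606π²/1.39² - 14 ≈ -5.796
  n=2: λ₂ = 6.424π²/1.39² - 14 ≈ 18.815
  n=3: λ₃ = 14.454π²/1.39² - 14 ≈ 59.834
Since 1.606π²/1.39² ≈ 8.204 < 14, λ₁ < 0.
The n=1 mode grows fastest (−λₙ is largest for n=1) → dominates.
Asymptotic: v ~ c₁ sin(πx/1.39) e^{5.796t} (exponential growth at rate −λ₁ ≈ 5.796).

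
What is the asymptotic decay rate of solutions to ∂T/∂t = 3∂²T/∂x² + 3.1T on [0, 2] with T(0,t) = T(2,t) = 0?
Eigenvalues: λₙ = 3n²π²/2² - 3.1.
First three modes:
  n=1: λ₁ = 3π²/2² - 3.1 ≈ 4.302
  n=2: λ₂ = 12π²/2² - 3.1 ≈ 26.509
  n=3: λ₃ = 27π²/2² - 3.1 ≈ 63.52
Since 3π²/2² ≈ 7.402 > 3.1, all λₙ > 0.
The n=1 mode decays slowest → dominates as t → ∞.
Asymptotic: T ~ c₁ sin(πx/2) e^{-λ₁t} with decay rate λ₁ ≈ 4.302.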